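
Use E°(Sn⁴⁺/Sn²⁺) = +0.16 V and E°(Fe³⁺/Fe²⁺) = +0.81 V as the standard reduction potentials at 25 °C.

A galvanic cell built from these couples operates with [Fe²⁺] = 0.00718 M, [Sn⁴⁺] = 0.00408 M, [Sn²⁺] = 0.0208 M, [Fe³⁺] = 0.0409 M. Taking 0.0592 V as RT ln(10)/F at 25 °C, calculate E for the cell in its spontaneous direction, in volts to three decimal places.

+0.716 V

Fe³⁺/Fe²⁺ is the cathode (higher E°), Sn⁴⁺/Sn²⁺ the anode: E°cell = +0.81 − (+0.16) = +0.65 V, n = 2.
Overall: 2 Fe³⁺(aq) + Sn²⁺(aq) → 2 Fe²⁺(aq) + Sn⁴⁺(aq)
Q = [Fe²⁺]^2·[Sn⁴⁺] / ([Fe³⁺]^2·[Sn²⁺]); log Q = -2.219.
E = E° − (0.0592/n) log Q = +0.65 − (0.0592/2)(-2.219) = +0.716 V.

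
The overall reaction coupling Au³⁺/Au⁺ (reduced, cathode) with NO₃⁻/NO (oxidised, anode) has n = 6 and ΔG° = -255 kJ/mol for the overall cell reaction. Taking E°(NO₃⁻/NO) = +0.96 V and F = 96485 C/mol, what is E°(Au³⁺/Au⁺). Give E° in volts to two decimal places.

+1.40 V

E°cell = −ΔG°/(nF) = −(-255×10³)/((6)(96485)) = +0.440 V.
Since Au³⁺/Au⁺ is the cathode and NO₃⁻/NO the anode, E°cell = E°(Au³⁺/Au⁺) − E°(NO₃⁻/NO).
So E°(Au³⁺/Au⁺) = E°cell + E°(NO₃⁻/NO) = +0.440 + (+0.96) = +1.40 V.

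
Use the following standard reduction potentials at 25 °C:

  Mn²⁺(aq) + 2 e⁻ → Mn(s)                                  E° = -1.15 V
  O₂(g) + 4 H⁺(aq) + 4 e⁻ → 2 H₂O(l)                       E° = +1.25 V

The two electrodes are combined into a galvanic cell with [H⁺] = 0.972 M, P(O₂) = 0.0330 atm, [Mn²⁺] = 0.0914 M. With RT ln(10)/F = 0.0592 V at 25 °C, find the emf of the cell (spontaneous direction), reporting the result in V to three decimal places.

+2.408 V

O₂/H₂O is the cathode (higher E°), Mn²⁺/Mn the anode: E°cell = +1.25 − (-1.15) = +2.40 V, n = 4.
Overall: O₂(g) + 4 H⁺(aq) + 2 Mn(s) → 2 H₂O(l) + 2 Mn²⁺(aq)
Q = [Mn²⁺]^2 / (P(O₂)·[H⁺]^4); log Q = -0.547.
E = E° − (0.0592/n) log Q = +2.40 − (0.0592/4)(-0.547) = +2.408 V.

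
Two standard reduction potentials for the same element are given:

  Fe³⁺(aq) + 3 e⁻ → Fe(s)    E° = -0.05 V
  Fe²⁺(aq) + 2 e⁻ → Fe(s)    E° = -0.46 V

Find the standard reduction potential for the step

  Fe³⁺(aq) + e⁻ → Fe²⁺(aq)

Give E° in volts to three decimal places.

+0.770 V

Sequential free energies add, so n₃E°₃ = n₁E°₁ + n₂E°₂.
With n₃ = 3, and the known step contributing 2×(-0.46) V, the unknown satisfies 1·E° = 3×(-0.05) − 2×(-0.46) = +0.770.
E° = +0.770 / 1 = +0.770 V.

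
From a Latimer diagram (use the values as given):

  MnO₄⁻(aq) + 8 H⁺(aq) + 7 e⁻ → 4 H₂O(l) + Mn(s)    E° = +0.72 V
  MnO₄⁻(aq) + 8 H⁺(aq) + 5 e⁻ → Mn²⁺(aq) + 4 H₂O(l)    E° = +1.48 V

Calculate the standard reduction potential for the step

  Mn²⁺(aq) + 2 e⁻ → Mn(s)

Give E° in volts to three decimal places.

-1.180 V

Sequential free energies add, so n₃E°₃ = n₁E°₁ + n₂E°₂.
With n₃ = 7, and the known step contributing 5×(+1.48) V, the unknown satisfies 2·E° = 7×(+0.72) − 5×(+1.48) = -2.360.
E° = -2.360 / 2 = -1.180 V.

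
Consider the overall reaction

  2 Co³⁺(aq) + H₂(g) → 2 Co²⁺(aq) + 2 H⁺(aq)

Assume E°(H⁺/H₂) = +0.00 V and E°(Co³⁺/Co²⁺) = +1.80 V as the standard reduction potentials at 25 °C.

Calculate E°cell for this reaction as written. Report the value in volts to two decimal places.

+1.80 V

The Co³⁺/Co²⁺ couple has the higher reduction potential, so it is the cathode; H⁺/H₂ is oxidised at the anode.
E°cell = E°(cathode) − E°(anode) = (+1.80) − (+0.00) = +1.80 V.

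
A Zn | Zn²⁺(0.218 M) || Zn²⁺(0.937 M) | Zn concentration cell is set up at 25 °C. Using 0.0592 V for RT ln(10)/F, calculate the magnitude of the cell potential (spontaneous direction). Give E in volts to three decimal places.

For a concentration cell E°cell = 0. The 0.937 M side is the cathode (reduction is favoured where [Zn²⁺] is higher).
With n = 2, E = −(0.0592/2) log([Zn²⁺]ₐₙ/[Zn²⁺]꜀ₐₜ) = −(0.0592/2) log(0.218/0.937) = −(0.0592/2)(-0.633) = +0.019 V.

+0.019 V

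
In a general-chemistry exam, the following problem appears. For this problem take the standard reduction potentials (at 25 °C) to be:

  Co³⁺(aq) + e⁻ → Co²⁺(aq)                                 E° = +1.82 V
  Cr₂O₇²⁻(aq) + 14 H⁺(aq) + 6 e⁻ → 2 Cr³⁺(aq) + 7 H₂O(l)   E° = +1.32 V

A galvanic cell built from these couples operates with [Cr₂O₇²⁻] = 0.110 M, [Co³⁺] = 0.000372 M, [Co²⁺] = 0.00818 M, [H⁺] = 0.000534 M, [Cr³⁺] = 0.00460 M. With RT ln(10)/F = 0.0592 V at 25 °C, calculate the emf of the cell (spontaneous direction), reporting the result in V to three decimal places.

Co³⁺/Co²⁺ is the cathode (higher E°), Cr₂O₇²⁻/Cr³⁺ the anode: E°cell = +1.82 − (+1.32) = +0.50 V, n = 6.
Overall: 6 Co³⁺(aq) + 2 Cr³⁺(aq) + 7 H₂O(l) → 6 Co²⁺(aq) + Cr₂O₇²⁻(aq) + 14 H⁺(aq)
Q = [Co²⁺]^6·[Cr₂O₇²⁻]·[H⁺]^14 / ([Co³⁺]^6·[Cr³⁺]^2); log Q = -34.045.
E = E° − (0.0592/n) log Q = +0.50 − (0.0592/6)(-34.045) = +0.836 V.

+0.836 V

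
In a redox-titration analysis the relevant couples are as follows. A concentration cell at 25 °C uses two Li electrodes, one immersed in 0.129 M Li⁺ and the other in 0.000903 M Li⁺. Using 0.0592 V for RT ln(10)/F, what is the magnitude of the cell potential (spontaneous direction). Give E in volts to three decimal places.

+0.128 V

For a concentration cell E°cell = 0. The 0.129 M side is the cathode (reduction is favoured where [Li⁺] is higher).
With n = 1, E = −(0.0592/1) log([Li⁺]ₐₙ/[Li⁺]꜀ₐₜ) = −(0.0592/1) log(0.000903/0.129) = −(0.0592/1)(-2.155) = +0.128 V.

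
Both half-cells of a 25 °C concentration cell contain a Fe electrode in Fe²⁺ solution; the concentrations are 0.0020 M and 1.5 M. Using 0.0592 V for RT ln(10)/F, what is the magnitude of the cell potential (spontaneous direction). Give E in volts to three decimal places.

For a concentration cell E°cell = 0. The 1.5 M side is the cathode (reduction is favoured where [Fe²⁺] is higher).
With n = 2, E = −(0.0592/2) log([Fe²⁺]ₐₙ/[Fe²⁺]꜀ₐₜ) = −(0.0592/2) log(0.002/1.5) = −(0.0592/2)(-2.875) = +0.085 V.

+0.085 V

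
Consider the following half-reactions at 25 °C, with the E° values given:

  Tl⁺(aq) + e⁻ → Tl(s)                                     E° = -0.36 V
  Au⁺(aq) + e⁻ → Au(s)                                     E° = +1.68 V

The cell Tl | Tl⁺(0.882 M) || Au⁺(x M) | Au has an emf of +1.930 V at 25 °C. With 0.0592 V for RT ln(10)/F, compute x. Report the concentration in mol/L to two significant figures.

0.012 M

Au⁺/Au is the cathode, Tl⁺/Tl the anode: E°cell = +2.04 V, n = 1.
Overall reaction: Au⁺(aq) + Tl(s) → Au(s) + Tl⁺(aq); Q = [Tl⁺]^1/[Au⁺]^1.
From E = E° − (0.0592/n) log Q: log Q = (E° − E)·n/0.0592 = (+2.04 − (+1.930))·1/0.0592 = 1.8581.
So 1·log[Au⁺] = 1·log(0.882) − log Q = -0.0545 − (1.8581) = -1.9126; [Au⁺] = 10^(-1.9126) ≈ 0.012 M.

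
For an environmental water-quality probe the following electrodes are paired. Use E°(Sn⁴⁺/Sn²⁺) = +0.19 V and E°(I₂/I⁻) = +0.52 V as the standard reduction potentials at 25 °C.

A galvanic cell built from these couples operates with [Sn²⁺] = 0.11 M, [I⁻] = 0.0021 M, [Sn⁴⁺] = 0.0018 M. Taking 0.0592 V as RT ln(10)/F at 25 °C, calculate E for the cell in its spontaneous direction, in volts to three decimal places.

I₂/I⁻ is the cathode (higher E°), Sn⁴⁺/Sn²⁺ the anode: E°cell = +0.52 − (+0.19) = +0.33 V, n = 2.
Overall: I₂(s) + Sn²⁺(aq) → 2 I⁻(aq) + Sn⁴⁺(aq)
Q = [I⁻]^2·[Sn⁴⁺] / ([Sn²⁺]); log Q = -7.142.
E = E° − (0.0592/n) log Q = +0.33 − (0.0592/2)(-7.142) = +0.541 V.

+0.541 V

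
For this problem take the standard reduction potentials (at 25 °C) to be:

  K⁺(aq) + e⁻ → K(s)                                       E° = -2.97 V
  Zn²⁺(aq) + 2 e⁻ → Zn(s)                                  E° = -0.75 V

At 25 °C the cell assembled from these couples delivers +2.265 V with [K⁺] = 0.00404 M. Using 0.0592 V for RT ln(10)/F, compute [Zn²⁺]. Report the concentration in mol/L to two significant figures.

Zn²⁺/Zn is the cathode, K⁺/K the anode: E°cell = +2.22 V, n = 2.
Overall reaction: Zn²⁺(aq) + 2 K(s) → Zn(s) + 2 K⁺(aq); Q = [K⁺]^2/[Zn²⁺]^1.
From E = E° − (0.0592/n) log Q: log Q = (E° − E)·n/0.0592 = (+2.22 − (+2.265))·2/0.0592 = -1.5203.
So 1·log[Zn²⁺] = 2·log(0.00404) − log Q = -4.7872 − (-1.5203) = -3.2669; [Zn²⁺] = 10^(-3.2669) ≈ 0.00054 M.

0.00054 M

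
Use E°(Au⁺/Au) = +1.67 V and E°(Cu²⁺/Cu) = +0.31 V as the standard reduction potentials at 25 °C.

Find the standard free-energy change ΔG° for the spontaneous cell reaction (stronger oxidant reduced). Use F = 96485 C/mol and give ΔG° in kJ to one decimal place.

-262.4 kJ

Au⁺/Au (E° = +1.67 V) is the cathode; Cu²⁺/Cu (E° = +0.31 V) is the anode, so E°cell = +1.36 V.
Balancing electrons gives n = 2 (lcm of 1 and 2).
ΔG° = −nFE° = −(2)(96485)(+1.36) = -262,439 J = -262.4 kJ.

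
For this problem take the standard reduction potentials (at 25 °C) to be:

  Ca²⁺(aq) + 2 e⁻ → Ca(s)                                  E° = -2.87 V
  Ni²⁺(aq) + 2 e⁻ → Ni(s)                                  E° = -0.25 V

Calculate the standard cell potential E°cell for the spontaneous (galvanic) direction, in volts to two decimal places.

+2.62 V

The Ni²⁺/Ni couple has the higher reduction potential, so it is the cathode; Ca²⁺/Ca is oxidised at the anode.
E°cell = E°(cathode) − E°(anode) = (-0.25) − (-2.87) = +2.62 V.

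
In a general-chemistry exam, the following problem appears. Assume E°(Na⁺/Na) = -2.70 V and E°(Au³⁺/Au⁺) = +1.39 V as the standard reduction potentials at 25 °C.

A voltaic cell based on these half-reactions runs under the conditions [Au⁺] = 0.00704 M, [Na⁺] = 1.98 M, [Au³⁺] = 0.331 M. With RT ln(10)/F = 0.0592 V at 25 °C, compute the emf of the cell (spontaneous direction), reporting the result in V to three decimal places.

+4.122 V

Au³⁺/Au⁺ is the cathode (higher E°), Na⁺/Na the anode: E°cell = +1.39 − (-2.70) = +4.09 V, n = 2.
Overall: Au³⁺(aq) + 2 Na(s) → Au⁺(aq) + 2 Na⁺(aq)
Q = [Au⁺]·[Na⁺]^2 / ([Au³⁺]); log Q = -1.079.
E = E° − (0.0592/n) log Q = +4.09 − (0.0592/2)(-1.079) = +4.122 V.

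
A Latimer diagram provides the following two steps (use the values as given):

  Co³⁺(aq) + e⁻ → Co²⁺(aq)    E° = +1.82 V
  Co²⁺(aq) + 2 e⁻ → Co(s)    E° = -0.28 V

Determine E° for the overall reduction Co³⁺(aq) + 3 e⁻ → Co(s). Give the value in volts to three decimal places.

+0.420 V

Standard free energies of sequential steps add: ΔG°₃ = ΔG°₁ + ΔG°₂, so n₃E°₃ = n₁E°₁ + n₂E°₂.
E°₃ = (1×+1.82 + 2×-0.28) / 3 = (+1.260) / 3 = +0.420 V.
E° values themselves are not directly additive — weighting by electron count is essential.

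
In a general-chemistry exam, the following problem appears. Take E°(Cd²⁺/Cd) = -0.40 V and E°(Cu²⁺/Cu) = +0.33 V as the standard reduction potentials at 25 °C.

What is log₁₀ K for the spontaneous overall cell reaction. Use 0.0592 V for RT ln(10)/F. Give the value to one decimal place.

Cathode: Cu²⁺/Cu; anode: Cd²⁺/Cd. E°cell = +0.73 V, n = 2.
log K = nE°cell / 0.0592 = (2)(+0.73) / 0.0592 = 24.7.

24.7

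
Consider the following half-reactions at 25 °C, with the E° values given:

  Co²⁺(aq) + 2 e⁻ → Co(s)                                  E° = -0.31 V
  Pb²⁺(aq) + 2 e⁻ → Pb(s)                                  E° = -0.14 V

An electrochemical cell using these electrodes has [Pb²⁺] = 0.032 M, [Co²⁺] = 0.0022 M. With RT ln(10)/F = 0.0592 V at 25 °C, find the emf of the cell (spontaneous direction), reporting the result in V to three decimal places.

Pb²⁺/Pb is the cathode (higher E°), Co²⁺/Co the anode: E°cell = -0.14 − (-0.31) = +0.17 V, n = 2.
Overall: Pb²⁺(aq) + Co(s) → Pb(s) + Co²⁺(aq)
Q = [Co²⁺] / ([Pb²⁺]); log Q = -1.163.
E = E° − (0.0592/n) log Q = +0.17 − (0.0592/2)(-1.163) = +0.204 V.

+0.204 V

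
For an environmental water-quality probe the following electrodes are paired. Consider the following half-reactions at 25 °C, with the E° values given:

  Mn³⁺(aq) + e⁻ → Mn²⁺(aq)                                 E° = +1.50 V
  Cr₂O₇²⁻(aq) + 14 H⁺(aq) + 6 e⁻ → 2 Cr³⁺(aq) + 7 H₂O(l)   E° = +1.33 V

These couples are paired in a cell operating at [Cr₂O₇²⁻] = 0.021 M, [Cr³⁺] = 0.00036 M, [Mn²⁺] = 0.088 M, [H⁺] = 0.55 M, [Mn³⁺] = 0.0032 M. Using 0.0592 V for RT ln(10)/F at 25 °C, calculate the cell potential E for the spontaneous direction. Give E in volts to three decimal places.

Mn³⁺/Mn²⁺ is the cathode (higher E°), Cr₂O₇²⁻/Cr³⁺ the anode: E°cell = +1.50 − (+1.33) = +0.17 V, n = 6.
Overall: 6 Mn³⁺(aq) + 2 Cr³⁺(aq) + 7 H₂O(l) → 6 Mn²⁺(aq) + Cr₂O₇²⁻(aq) + 14 H⁺(aq)
Q = [Mn²⁺]^6·[Cr₂O₇²⁻]·[H⁺]^14 / ([Mn³⁺]^6·[Cr³⁺]^2); log Q = 10.211.
E = E° − (0.0592/n) log Q = +0.17 − (0.0592/6)(10.211) = +0.069 V.

+0.069 V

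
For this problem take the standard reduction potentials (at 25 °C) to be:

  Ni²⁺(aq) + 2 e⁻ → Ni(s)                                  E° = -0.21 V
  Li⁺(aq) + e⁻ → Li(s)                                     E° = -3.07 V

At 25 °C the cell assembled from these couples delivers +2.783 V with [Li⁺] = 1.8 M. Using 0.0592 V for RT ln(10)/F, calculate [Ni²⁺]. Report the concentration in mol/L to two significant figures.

0.0081 M

Ni²⁺/Ni is the cathode, Li⁺/Li the anode: E°cell = +2.86 V, n = 2.
Overall reaction: Ni²⁺(aq) + 2 Li(s) → Ni(s) + 2 Li⁺(aq); Q = [Li⁺]^2/[Ni²⁺]^1.
From E = E° − (0.0592/n) log Q: log Q = (E° − E)·n/0.0592 = (+2.86 − (+2.783))·2/0.0592 = 2.6014.
So 1·log[Ni²⁺] = 2·log(1.8) − log Q = 0.5105 − (2.6014) = -2.0909; [Ni²⁺] = 10^(-2.0909) ≈ 0.0081 M.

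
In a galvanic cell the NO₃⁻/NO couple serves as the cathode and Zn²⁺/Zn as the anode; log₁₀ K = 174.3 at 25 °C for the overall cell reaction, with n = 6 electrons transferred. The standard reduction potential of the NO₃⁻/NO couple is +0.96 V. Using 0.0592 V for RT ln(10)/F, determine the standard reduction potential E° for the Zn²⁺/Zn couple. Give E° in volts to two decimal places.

E°cell = (0.0592/n)·log K = (0.0592/6)(174.3) = +1.720 V.
Since NO₃⁻/NO is the cathode and Zn²⁺/Zn the anode, E°cell = E°(NO₃⁻/NO) − E°(Zn²⁺/Zn).
So E°(Zn²⁺/Zn) = E°(NO₃⁻/NO) − E°cell = (+0.96) − (+1.720) = -0.76 V.

-0.76 V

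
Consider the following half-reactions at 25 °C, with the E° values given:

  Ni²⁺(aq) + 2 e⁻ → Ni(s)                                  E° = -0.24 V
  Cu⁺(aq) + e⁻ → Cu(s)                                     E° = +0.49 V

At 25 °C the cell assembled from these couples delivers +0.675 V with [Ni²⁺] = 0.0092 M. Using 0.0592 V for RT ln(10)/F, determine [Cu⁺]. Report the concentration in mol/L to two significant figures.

0.011 M

Cu⁺/Cu is the cathode, Ni²⁺/Ni the anode: E°cell = +0.73 V, n = 2.
Overall reaction: 2 Cu⁺(aq) + Ni(s) → 2 Cu(s) + Ni²⁺(aq); Q = [Ni²⁺]^1/[Cu⁺]^2.
From E = E° − (0.0592/n) log Q: log Q = (E° − E)·n/0.0592 = (+0.73 − (+0.675))·2/0.0592 = 1.8581.
So 2·log[Cu⁺] = 1·log(0.0092) − log Q = -2.0362 − (1.8581) = -3.8943; log[Cu⁺] = -3.8943 / 2 = -1.9471; [Cu⁺] = 10^(-1.9471) ≈ 0.011 M.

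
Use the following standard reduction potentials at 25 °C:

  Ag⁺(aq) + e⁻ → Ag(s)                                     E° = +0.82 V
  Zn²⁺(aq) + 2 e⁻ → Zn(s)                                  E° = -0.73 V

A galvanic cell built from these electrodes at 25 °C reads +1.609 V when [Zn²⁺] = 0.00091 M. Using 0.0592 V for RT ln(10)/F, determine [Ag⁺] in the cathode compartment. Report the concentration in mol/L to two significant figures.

Ag⁺/Ag is the cathode, Zn²⁺/Zn the anode: E°cell = +1.55 V, n = 2.
Overall reaction: 2 Ag⁺(aq) + Zn(s) → 2 Ag(s) + Zn²⁺(aq); Q = [Zn²⁺]^1/[Ag⁺]^2.
From E = E° − (0.0592/n) log Q: log Q = (E° − E)·n/0.0592 = (+1.55 − (+1.609))·2/0.0592 = -1.9932.
So 2·log[Ag⁺] = 1·log(0.00091) − log Q = -3.0410 − (-1.9932) = -1.0478; log[Ag⁺] = -1.0478 / 2 = -0.5239; [Ag⁺] = 10^(-0.5239) ≈ 0.30 M.

0.30 M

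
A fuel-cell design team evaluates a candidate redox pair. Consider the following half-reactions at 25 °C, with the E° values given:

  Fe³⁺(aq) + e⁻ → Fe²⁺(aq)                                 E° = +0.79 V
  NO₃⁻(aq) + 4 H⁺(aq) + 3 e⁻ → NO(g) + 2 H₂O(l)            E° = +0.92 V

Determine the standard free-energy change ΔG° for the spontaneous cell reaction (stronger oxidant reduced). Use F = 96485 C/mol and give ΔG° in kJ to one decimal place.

-37.6 kJ

NO₃⁻/NO (E° = +0.92 V) is the cathode; Fe³⁺/Fe²⁺ (E° = +0.79 V) is the anode, so E°cell = +0.13 V.
Balancing electrons gives n = 3 (lcm of 3 and 1).
ΔG° = −nFE° = −(3)(96485)(+0.13) = -37,629 J = -37.6 kJ.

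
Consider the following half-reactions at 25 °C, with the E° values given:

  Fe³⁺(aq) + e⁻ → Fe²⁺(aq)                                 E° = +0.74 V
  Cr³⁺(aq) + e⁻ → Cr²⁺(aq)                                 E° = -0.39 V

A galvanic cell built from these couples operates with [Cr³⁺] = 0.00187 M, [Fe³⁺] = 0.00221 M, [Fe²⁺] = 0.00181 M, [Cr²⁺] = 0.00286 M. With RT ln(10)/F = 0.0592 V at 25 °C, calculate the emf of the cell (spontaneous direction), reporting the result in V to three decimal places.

Fe³⁺/Fe²⁺ is the cathode (higher E°), Cr³⁺/Cr²⁺ the anode: E°cell = +0.74 − (-0.39) = +1.13 V, n = 1.
Overall: Fe³⁺(aq) + Cr²⁺(aq) → Fe²⁺(aq) + Cr³⁺(aq)
Q = [Fe²⁺]·[Cr³⁺] / ([Fe³⁺]·[Cr²⁺]); log Q = -0.271.
E = E° − (0.0592/n) log Q = +1.13 − (0.0592/1)(-0.271) = +1.146 V.

+1.146 V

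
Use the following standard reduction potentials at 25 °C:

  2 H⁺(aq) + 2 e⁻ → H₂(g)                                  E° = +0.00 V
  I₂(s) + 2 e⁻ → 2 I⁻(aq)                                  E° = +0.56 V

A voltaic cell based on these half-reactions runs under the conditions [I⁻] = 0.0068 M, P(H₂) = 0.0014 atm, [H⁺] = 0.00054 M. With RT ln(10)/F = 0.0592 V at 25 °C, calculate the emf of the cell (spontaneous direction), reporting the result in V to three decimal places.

I₂/I⁻ is the cathode (higher E°), H⁺/H₂ the anode: E°cell = +0.56 − (+0.00) = +0.56 V, n = 2.
Overall: I₂(s) + H₂(g) → 2 I⁻(aq) + 2 H⁺(aq)
Q = [I⁻]^2·[H⁺]^2 / (P(H₂)); log Q = -8.016.
E = E° − (0.0592/n) log Q = +0.56 − (0.0592/2)(-8.016) = +0.797 V.

+0.797 V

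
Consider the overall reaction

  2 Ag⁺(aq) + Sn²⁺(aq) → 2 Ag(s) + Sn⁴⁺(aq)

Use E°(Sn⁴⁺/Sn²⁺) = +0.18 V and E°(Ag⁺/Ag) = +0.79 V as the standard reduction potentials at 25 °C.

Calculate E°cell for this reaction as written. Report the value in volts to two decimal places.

The Ag⁺/Ag couple has the higher reduction potential, so it is the cathode; Sn⁴⁺/Sn²⁺ is oxidised at the anode.
E°cell = E°(cathode) − E°(anode) = (+0.79) − (+0.18) = +0.61 V.

+0.61 V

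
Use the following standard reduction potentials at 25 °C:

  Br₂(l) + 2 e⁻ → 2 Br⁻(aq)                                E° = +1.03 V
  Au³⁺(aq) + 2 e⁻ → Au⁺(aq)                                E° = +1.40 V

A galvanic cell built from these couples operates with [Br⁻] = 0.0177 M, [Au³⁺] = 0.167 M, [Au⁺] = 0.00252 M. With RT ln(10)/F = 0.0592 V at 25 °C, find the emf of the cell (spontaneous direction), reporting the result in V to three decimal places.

+0.320 V

Au³⁺/Au⁺ is the cathode (higher E°), Br₂/Br⁻ the anode: E°cell = +1.40 − (+1.03) = +0.37 V, n = 2.
Overall: Au³⁺(aq) + 2 Br⁻(aq) → Au⁺(aq) + Br₂(l)
Q = [Au⁺] / ([Au³⁺]·[Br⁻]^2); log Q = 1.683.
E = E° − (0.0592/n) log Q = +0.37 − (0.0592/2)(1.683) = +0.320 V.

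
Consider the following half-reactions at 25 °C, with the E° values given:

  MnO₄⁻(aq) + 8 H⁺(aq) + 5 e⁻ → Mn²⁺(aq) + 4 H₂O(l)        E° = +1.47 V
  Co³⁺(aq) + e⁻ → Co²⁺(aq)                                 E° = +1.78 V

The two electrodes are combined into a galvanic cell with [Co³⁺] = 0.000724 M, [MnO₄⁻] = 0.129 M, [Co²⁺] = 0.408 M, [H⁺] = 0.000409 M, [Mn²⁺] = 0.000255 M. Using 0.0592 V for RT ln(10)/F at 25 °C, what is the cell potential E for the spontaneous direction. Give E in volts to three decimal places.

+0.436 V

Co³⁺/Co²⁺ is the cathode (higher E°), MnO₄⁻/Mn²⁺ the anode: E°cell = +1.78 − (+1.47) = +0.31 V, n = 5.
Overall: 5 Co³⁺(aq) + Mn²⁺(aq) + 4 H₂O(l) → 5 Co²⁺(aq) + MnO₄⁻(aq) + 8 H⁺(aq)
Q = [Co²⁺]^5·[MnO₄⁻]·[H⁺]^8 / ([Co³⁺]^5·[Mn²⁺]); log Q = -10.648.
E = E° − (0.0592/n) log Q = +0.31 − (0.0592/5)(-10.648) = +0.436 V.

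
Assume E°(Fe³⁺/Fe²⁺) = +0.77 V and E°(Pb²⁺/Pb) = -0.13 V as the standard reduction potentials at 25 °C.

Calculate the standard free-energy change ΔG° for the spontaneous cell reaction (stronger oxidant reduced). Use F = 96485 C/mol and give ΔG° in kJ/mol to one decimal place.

Fe³⁺/Fe²⁺ (E° = +0.77 V) is the cathode; Pb²⁺/Pb (E° = -0.13 V) is the anode, so E°cell = +0.90 V.
Balancing electrons gives n = 2 (lcm of 1 and 2).
ΔG° = −nFE° = −(2)(96485)(+0.90) = -173,673 J = -173.7 kJ/mol.

-173.7 kJ/mol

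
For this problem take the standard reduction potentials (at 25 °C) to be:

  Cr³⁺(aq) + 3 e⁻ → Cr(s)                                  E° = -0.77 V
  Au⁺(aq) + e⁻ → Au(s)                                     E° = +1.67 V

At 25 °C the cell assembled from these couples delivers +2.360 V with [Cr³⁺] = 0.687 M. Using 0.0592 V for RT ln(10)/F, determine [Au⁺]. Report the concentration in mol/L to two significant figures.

Au⁺/Au is the cathode, Cr³⁺/Cr the anode: E°cell = +2.44 V, n = 3.
Overall reaction: 3 Au⁺(aq) + Cr(s) → 3 Au(s) + Cr³⁺(aq); Q = [Cr³⁺]^1/[Au⁺]^3.
From E = E° − (0.0592/n) log Q: log Q = (E° − E)·n/0.0592 = (+2.44 − (+2.360))·3/0.0592 = 4.0541.
So 3·log[Au⁺] = 1·log(0.687) − log Q = -0.1630 − (4.0541) = -4.2171; log[Au⁺] = -4.2171 / 3 = -1.4057; [Au⁺] = 10^(-1.4057) ≈ 0.039 M.

0.039 M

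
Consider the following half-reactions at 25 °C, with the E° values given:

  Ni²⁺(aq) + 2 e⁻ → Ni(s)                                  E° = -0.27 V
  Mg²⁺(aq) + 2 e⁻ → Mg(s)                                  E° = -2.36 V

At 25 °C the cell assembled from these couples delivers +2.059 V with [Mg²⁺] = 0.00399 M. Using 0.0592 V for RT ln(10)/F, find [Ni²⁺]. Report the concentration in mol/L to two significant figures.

0.00036 M

Ni²⁺/Ni is the cathode, Mg²⁺/Mg the anode: E°cell = +2.09 V, n = 2.
Overall reaction: Ni²⁺(aq) + Mg(s) → Ni(s) + Mg²⁺(aq); Q = [Mg²⁺]^1/[Ni²⁺]^1.
From E = E° − (0.0592/n) log Q: log Q = (E° − E)·n/0.0592 = (+2.09 − (+2.059))·2/0.0592 = 1.0473.
So 1·log[Ni²⁺] = 1·log(0.00399) − log Q = -2.3990 − (1.0473) = -3.4463; [Ni²⁺] = 10^(-3.4463) ≈ 0.00036 M.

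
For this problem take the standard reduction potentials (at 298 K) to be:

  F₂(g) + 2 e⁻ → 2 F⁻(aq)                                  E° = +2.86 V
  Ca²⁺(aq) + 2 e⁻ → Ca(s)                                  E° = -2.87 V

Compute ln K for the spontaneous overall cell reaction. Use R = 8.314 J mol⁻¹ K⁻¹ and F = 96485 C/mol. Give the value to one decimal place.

Cathode: F₂/F⁻; anode: Ca²⁺/Ca. E°cell = (+2.86) − (-2.87) = +5.73 V, with n = 2.
ΔG° = −nFE° = −RT ln K, so ln K = nFE°/(RT) = (2)(96485)(+5.73) / ((8.314)(298)) = 446.291.

446.3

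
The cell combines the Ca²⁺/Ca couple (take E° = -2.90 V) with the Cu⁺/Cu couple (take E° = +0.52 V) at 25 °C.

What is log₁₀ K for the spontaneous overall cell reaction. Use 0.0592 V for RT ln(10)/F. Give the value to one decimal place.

Cathode: Cu⁺/Cu; anode: Ca²⁺/Ca. E°cell = +3.42 V, n = 2.
log K = nE°cell / 0.0592 = (2)(+3.42) / 0.0592 = 115.5.

115.5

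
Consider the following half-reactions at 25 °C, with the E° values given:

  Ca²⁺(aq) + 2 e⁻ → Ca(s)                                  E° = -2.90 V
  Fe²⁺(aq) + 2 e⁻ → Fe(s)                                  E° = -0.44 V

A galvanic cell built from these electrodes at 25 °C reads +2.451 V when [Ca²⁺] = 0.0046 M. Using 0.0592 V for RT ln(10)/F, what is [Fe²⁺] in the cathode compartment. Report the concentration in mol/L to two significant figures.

0.0023 M

Fe²⁺/Fe is the cathode, Ca²⁺/Ca the anode: E°cell = +2.46 V, n = 2.
Overall reaction: Fe²⁺(aq) + Ca(s) → Fe(s) + Ca²⁺(aq); Q = [Ca²⁺]^1/[Fe²⁺]^1.
From E = E° − (0.0592/n) log Q: log Q = (E° − E)·n/0.0592 = (+2.46 − (+2.451))·2/0.0592 = 0.3041.
So 1·log[Fe²⁺] = 1·log(0.0046) − log Q = -2.3372 − (0.3041) = -2.6413; [Fe²⁺] = 10^(-2.6413) ≈ 0.0023 M.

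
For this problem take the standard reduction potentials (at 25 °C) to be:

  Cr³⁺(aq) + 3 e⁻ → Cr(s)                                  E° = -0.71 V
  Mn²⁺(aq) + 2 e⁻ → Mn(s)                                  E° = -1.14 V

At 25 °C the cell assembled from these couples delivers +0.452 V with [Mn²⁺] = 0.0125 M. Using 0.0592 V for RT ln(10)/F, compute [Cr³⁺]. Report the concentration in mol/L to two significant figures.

Cr³⁺/Cr is the cathode, Mn²⁺/Mn the anode: E°cell = +0.43 V, n = 6.
Overall reaction: 2 Cr³⁺(aq) + 3 Mn(s) → 2 Cr(s) + 3 Mn²⁺(aq); Q = [Mn²⁺]^3/[Cr³⁺]^2.
From E = E° − (0.0592/n) log Q: log Q = (E° − E)·n/0.0592 = (+0.43 − (+0.452))·6/0.0592 = -2.2297.
So 2·log[Cr³⁺] = 3·log(0.0125) − log Q = -5.7093 − (-2.2297) = -3.4796; log[Cr³⁺] = -3.4796 / 2 = -1.7398; [Cr³⁺] = 10^(-1.7398) ≈ 0.018 M.

0.018 M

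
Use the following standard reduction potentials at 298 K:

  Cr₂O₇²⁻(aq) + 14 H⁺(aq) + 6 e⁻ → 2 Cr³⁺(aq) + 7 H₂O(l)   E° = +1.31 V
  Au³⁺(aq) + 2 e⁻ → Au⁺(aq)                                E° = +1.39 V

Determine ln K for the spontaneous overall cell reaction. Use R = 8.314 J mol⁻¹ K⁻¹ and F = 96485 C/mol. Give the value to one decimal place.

18.7

Cathode: Au³⁺/Au⁺; anode: Cr₂O₇²⁻/Cr³⁺. E°cell = (+1.39) − (+1.31) = +0.08 V, with n = 6.
ΔG° = −nFE° = −RT ln K, so ln K = nFE°/(RT) = (6)(96485)(+0.08) / ((8.314)(298)) = 18.693.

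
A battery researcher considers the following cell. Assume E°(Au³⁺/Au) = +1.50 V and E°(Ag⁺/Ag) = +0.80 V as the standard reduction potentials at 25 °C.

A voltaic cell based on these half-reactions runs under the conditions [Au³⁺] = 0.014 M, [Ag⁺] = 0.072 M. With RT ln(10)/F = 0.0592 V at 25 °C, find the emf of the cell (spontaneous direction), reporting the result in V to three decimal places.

+0.731 V

Au³⁺/Au is the cathode (higher E°), Ag⁺/Ag the anode: E°cell = +1.50 − (+0.80) = +0.70 V, n = 3.
Overall: Au³⁺(aq) + 3 Ag(s) → Au(s) + 3 Ag⁺(aq)
Q = [Ag⁺]^3 / ([Au³⁺]); log Q = -1.574.
E = E° − (0.0592/n) log Q = +0.70 − (0.0592/3)(-1.574) = +0.731 V.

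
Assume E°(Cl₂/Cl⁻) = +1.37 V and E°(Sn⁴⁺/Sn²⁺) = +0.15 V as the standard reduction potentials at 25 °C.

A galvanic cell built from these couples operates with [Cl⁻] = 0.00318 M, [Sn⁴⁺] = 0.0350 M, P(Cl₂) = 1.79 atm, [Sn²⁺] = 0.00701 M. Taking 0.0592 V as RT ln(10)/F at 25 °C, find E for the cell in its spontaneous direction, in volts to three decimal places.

Cl₂/Cl⁻ is the cathode (higher E°), Sn⁴⁺/Sn²⁺ the anode: E°cell = +1.37 − (+0.15) = +1.22 V, n = 2.
Overall: Cl₂(g) + Sn²⁺(aq) → 2 Cl⁻(aq) + Sn⁴⁺(aq)
Q = [Cl⁻]^2·[Sn⁴⁺] / (P(Cl₂)·[Sn²⁺]); log Q = -4.550.
E = E° − (0.0592/n) log Q = +1.22 − (0.0592/2)(-4.550) = +1.355 V.

+1.355 V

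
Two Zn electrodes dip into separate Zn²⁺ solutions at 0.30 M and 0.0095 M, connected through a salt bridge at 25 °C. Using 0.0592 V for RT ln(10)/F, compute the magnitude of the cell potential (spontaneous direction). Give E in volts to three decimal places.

+0.044 V

For a concentration cell E°cell = 0. The 0.30 M side is the cathode (reduction is favoured where [Zn²⁺] is higher).
With n = 2, E = −(0.0592/2) log([Zn²⁺]ₐₙ/[Zn²⁺]꜀ₐₜ) = −(0.0592/2) log(0.0095/0.3) = −(0.0592/2)(-1.499) = +0.044 V.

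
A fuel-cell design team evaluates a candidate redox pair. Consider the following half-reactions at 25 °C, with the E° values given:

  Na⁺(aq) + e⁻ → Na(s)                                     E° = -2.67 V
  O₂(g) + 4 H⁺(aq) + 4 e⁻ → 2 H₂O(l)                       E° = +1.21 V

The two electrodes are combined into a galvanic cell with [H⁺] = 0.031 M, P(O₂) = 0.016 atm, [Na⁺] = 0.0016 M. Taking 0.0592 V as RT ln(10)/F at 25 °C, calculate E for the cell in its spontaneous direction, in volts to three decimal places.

+3.930 V

O₂/H₂O is the cathode (higher E°), Na⁺/Na the anode: E°cell = +1.21 − (-2.67) = +3.88 V, n = 4.
Overall: O₂(g) + 4 H⁺(aq) + 4 Na(s) → 2 H₂O(l) + 4 Na⁺(aq)
Q = [Na⁺]^4 / (P(O₂)·[H⁺]^4); log Q = -3.353.
E = E° − (0.0592/n) log Q = +3.88 − (0.0592/4)(-3.353) = +3.930 V.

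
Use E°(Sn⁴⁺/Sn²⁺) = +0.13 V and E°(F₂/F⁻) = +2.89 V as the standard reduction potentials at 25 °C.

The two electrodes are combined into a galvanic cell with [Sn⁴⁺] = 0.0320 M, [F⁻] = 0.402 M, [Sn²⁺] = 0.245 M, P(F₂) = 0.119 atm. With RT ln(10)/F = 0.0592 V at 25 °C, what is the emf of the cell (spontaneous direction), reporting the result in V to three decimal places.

+2.782 V

F₂/F⁻ is the cathode (higher E°), Sn⁴⁺/Sn²⁺ the anode: E°cell = +2.89 − (+0.13) = +2.76 V, n = 2.
Overall: F₂(g) + Sn²⁺(aq) → 2 F⁻(aq) + Sn⁴⁺(aq)
Q = [F⁻]^2·[Sn⁴⁺] / (P(F₂)·[Sn²⁺]); log Q = -0.751.
E = E° − (0.0592/n) log Q = +2.76 − (0.0592/2)(-0.751) = +2.782 V.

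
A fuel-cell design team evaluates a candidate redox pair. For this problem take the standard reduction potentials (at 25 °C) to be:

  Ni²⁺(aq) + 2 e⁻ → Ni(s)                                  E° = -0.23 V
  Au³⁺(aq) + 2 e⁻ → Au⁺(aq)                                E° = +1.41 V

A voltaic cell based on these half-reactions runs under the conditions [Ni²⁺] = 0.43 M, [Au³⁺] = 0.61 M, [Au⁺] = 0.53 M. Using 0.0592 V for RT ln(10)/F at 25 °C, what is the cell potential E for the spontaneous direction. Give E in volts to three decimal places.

Au³⁺/Au⁺ is the cathode (higher E°), Ni²⁺/Ni the anode: E°cell = +1.41 − (-0.23) = +1.64 V, n = 2.
Overall: Au³⁺(aq) + Ni(s) → Au⁺(aq) + Ni²⁺(aq)
Q = [Au⁺]·[Ni²⁺] / ([Au³⁺]); log Q = -0.428.
E = E° − (0.0592/n) log Q = +1.64 − (0.0592/2)(-0.428) = +1.653 V.

+1.653 V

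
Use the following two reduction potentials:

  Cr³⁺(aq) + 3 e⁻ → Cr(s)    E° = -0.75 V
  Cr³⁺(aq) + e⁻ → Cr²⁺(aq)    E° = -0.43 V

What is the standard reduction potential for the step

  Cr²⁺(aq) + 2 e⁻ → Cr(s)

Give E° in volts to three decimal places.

-0.910 V

Sequential free energies add, so n₃E°₃ = n₁E°₁ + n₂E°₂.
With n₃ = 3, and the known step contributing 1×(-0.43) V, the unknown satisfies 2·E° = 3×(-0.75) − 1×(-0.43) = -1.820.
E° = -1.820 / 2 = -0.910 V.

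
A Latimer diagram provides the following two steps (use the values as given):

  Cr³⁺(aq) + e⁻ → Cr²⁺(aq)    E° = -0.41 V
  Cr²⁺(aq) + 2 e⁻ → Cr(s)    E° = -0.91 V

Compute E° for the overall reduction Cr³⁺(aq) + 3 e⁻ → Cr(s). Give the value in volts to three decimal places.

-0.743 V

Since ΔG° = −nFE° is additive over sequential reductions, n₃E°₃ = n₁E°₁ + n₂E°₂.
E°₃ = (1×-0.41 + 2×-0.91) / 3 = (-2.230) / 3 = -0.743 V.
E° values themselves are not directly additive — weighting by electron count is essential.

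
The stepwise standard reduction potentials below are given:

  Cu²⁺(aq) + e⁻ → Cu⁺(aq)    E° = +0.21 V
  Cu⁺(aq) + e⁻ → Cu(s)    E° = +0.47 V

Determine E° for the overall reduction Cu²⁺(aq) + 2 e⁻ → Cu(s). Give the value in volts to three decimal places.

Adding the free-energy changes (−nFE°) of the two steps gives −n₃FE°₃ = −n₁FE°₁ − n₂FE°₂.
E°₃ = (1×+0.21 + 1×+0.47) / 2 = (+0.680) / 2 = +0.340 V.

+0.340 V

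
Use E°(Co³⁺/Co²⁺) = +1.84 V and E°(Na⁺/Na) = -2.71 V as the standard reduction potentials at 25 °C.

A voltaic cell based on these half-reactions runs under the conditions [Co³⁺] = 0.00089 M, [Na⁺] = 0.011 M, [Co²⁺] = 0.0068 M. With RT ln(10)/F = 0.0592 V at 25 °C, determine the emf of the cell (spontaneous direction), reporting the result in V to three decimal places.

Co³⁺/Co²⁺ is the cathode (higher E°), Na⁺/Na the anode: E°cell = +1.84 − (-2.71) = +4.55 V, n = 1.
Overall: Co³⁺(aq) + Na(s) → Co²⁺(aq) + Na⁺(aq)
Q = [Co²⁺]·[Na⁺] / ([Co³⁺]); log Q = -1.075.
E = E° − (0.0592/n) log Q = +4.55 − (0.0592/1)(-1.075) = +4.614 V.

+4.614 V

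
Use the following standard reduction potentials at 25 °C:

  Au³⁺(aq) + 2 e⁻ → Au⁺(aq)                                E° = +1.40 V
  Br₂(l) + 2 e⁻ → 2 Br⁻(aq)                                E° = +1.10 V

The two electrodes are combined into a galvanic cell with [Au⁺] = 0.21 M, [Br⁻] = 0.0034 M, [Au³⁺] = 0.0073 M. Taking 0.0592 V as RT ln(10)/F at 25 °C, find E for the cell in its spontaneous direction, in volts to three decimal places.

+0.111 V

Au³⁺/Au⁺ is the cathode (higher E°), Br₂/Br⁻ the anode: E°cell = +1.40 − (+1.10) = +0.30 V, n = 2.
Overall: Au³⁺(aq) + 2 Br⁻(aq) → Au⁺(aq) + Br₂(l)
Q = [Au⁺] / ([Au³⁺]·[Br⁻]^2); log Q = 6.396.
E = E° − (0.0592/n) log Q = +0.30 − (0.0592/2)(6.396) = +0.111 V.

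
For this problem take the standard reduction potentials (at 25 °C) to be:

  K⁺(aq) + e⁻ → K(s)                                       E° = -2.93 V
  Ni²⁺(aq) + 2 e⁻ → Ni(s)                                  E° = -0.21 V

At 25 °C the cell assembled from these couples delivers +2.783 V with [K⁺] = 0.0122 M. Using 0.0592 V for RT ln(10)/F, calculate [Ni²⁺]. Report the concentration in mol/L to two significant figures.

0.020 M

Ni²⁺/Ni is the cathode, K⁺/K the anode: E°cell = +2.72 V, n = 2.
Overall reaction: Ni²⁺(aq) + 2 K(s) → Ni(s) + 2 K⁺(aq); Q = [K⁺]^2/[Ni²⁺]^1.
From E = E° − (0.0592/n) log Q: log Q = (E° − E)·n/0.0592 = (+2.72 − (+2.783))·2/0.0592 = -2.1284.
So 1·log[Ni²⁺] = 2·log(0.0122) − log Q = -3.8273 − (-2.1284) = -1.6989; [Ni²⁺] = 10^(-1.6989) ≈ 0.020 M.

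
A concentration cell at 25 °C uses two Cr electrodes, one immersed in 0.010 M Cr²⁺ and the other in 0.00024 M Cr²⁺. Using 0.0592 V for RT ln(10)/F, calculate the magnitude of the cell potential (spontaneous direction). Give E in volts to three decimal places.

+0.048 V

For a concentration cell E°cell = 0. The 0.010 M side is the cathode (reduction is favoured where [Cr²⁺] is higher).
With n = 2, E = −(0.0592/2) log([Cr²⁺]ₐₙ/[Cr²⁺]꜀ₐₜ) = −(0.0592/2) log(0.00024/0.01) = −(0.0592/2)(-1.620) = +0.048 V.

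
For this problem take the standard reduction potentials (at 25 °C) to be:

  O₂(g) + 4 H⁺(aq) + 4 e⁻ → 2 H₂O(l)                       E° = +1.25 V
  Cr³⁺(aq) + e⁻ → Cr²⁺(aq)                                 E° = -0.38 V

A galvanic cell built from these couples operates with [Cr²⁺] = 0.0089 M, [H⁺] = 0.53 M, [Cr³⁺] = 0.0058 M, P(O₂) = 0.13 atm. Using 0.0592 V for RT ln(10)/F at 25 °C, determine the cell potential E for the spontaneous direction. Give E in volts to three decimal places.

+1.612 V

O₂/H₂O is the cathode (higher E°), Cr³⁺/Cr²⁺ the anode: E°cell = +1.25 − (-0.38) = +1.63 V, n = 4.
Overall: O₂(g) + 4 H⁺(aq) + 4 Cr²⁺(aq) → 2 H₂O(l) + 4 Cr³⁺(aq)
Q = [Cr³⁺]^4 / (P(O₂)·[H⁺]^4·[Cr²⁺]^4); log Q = 1.245.
E = E° − (0.0592/n) log Q = +1.63 − (0.0592/4)(1.245) = +1.612 V.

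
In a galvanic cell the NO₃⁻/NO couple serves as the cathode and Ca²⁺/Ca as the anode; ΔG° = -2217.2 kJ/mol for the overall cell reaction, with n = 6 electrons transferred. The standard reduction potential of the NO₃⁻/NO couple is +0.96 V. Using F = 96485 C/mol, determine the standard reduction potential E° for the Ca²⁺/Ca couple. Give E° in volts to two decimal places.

E°cell = −ΔG°/(nF) = −(-2217.2×10³)/((6)(96485)) = +3.830 V.
Since NO₃⁻/NO is the cathode and Ca²⁺/Ca the anode, E°cell = E°(NO₃⁻/NO) − E°(Ca²⁺/Ca).
So E°(Ca²⁺/Ca) = E°(NO₃⁻/NO) − E°cell = (+0.96) − (+3.830) = -2.87 V.

-2.87 V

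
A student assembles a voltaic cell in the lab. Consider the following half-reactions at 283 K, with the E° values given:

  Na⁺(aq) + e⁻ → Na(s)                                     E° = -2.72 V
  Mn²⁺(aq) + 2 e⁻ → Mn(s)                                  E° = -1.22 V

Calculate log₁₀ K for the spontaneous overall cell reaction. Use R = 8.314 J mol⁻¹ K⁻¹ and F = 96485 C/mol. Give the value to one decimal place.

Cathode: Mn²⁺/Mn; anode: Na⁺/Na. E°cell = (-1.22) − (-2.72) = +1.50 V, with n = 2.
ΔG° = −nFE° = −RT ln K, so ln K = nFE°/(RT) = (2)(96485)(+1.50) / ((8.314)(283)) = 123.023.
log₁₀ K = 123.023 / ln 10 = 53.4.

53.4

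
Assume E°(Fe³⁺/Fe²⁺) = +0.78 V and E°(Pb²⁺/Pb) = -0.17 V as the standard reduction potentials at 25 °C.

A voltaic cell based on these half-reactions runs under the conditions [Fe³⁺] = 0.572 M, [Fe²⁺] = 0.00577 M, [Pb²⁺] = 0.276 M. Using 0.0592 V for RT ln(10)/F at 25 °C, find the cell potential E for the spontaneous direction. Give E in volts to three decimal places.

Fe³⁺/Fe²⁺ is the cathode (higher E°), Pb²⁺/Pb the anode: E°cell = +0.78 − (-0.17) = +0.95 V, n = 2.
Overall: 2 Fe³⁺(aq) + Pb(s) → 2 Fe²⁺(aq) + Pb²⁺(aq)
Q = [Fe²⁺]^2·[Pb²⁺] / ([Fe³⁺]^2); log Q = -4.552.
E = E° − (0.0592/n) log Q = +0.95 − (0.0592/2)(-4.552) = +1.085 V.

+1.085 V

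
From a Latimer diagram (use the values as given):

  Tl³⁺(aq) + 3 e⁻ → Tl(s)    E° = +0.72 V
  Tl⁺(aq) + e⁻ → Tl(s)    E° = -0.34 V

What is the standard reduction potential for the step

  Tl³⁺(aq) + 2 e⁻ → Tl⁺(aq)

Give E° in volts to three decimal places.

Sequential free energies add, so n₃E°₃ = n₁E°₁ + n₂E°₂.
With n₃ = 3, and the known step contributing 1×(-0.34) V, the unknown satisfies 2·E° = 3×(+0.72) − 1×(-0.34) = +2.500.
E° = +2.500 / 2 = +1.250 V.

+1.250 V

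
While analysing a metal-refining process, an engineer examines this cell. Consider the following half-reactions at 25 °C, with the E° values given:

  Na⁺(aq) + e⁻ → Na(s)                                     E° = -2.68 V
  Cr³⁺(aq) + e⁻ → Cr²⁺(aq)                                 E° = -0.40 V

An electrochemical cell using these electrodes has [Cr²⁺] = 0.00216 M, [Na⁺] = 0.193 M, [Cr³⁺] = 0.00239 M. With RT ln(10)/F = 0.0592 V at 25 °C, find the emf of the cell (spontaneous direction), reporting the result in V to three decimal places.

+2.325 V

Cr³⁺/Cr²⁺ is the cathode (higher E°), Na⁺/Na the anode: E°cell = -0.40 − (-2.68) = +2.28 V, n = 1.
Overall: Cr³⁺(aq) + Na(s) → Cr²⁺(aq) + Na⁺(aq)
Q = [Cr²⁺]·[Na⁺] / ([Cr³⁺]); log Q = -0.758.
E = E° − (0.0592/n) log Q = +2.28 − (0.0592/1)(-0.758) = +2.325 V.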